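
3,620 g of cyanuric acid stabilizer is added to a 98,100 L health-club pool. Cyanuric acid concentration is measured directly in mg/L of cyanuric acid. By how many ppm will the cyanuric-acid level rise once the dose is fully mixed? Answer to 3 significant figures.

36.9 ppm

Rise: 3,620 g / 98,100 L × 1000 = 36.9 mg/L.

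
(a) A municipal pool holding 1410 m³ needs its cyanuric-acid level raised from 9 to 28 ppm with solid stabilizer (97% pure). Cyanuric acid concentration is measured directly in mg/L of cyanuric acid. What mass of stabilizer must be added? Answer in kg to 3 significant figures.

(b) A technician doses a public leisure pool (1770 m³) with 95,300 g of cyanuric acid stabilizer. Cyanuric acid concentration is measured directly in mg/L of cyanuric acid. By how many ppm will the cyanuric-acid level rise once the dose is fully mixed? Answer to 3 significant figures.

(a) 27.6 kg; (b) 53.8 ppm

(a) Volume: 1410 m³ = 1,410,000 L.
(a) CYA to add: (28 − 9) = 19 mg/L × 1,410,000 L = 26,790 g cyanuric acid.
(a) At 97% purity: 26,790 / 0.97 = 27,620 g product.

(b) Volume: 1770 m³ = 1,770,000 L.
(b) Rise: 95,300 g / 1,770,000 L × 1000 = 53.84 mg/L.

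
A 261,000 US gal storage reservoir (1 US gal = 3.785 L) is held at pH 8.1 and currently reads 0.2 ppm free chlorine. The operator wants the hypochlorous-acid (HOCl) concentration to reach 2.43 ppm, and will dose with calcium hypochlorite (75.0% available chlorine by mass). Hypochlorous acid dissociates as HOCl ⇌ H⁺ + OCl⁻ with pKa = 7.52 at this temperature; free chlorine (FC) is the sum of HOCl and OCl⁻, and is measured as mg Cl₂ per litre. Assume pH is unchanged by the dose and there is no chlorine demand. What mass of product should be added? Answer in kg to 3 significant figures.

15.1 kg

Volume: 261,000 US gal × 3.785 L/gal = 987,885 L.
[OCl⁻]/[HOCl] = 10^(pH − pKa) = 10^(8.1 − 7.52) = 3.802; fraction as HOCl = 1/(1 + 3.802) = 0.2083.
Free chlorine required for 2.43 ppm HOCl: 2.43 / 0.2083 = 11.67 ppm.
FC to add: 11.67 − 0.2 = 11.47 mg/L as Cl₂.
Cl₂ equivalent: 11.47 mg/L × 987,885 L = 11,330 g.
Product at 75.0% available Cl: 11,330 / 0.75 = 15,110 g.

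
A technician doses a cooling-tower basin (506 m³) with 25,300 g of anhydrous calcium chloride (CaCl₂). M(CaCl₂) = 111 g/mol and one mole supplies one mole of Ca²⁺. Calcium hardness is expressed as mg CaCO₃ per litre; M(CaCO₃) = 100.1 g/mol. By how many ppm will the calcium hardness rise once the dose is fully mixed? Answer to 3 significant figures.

45.1 ppm

Volume: 506 m³ = 506,000 L.
Moles of Ca²⁺: 25,300 g ÷ 111 g/mol = 227.9 mol.
As CaCO₃: 227.9 mol × 100.1 g/mol = 22,820 g.
Rise: 22,820 g / 506,000 L × 1000 = 45.09 mg/L.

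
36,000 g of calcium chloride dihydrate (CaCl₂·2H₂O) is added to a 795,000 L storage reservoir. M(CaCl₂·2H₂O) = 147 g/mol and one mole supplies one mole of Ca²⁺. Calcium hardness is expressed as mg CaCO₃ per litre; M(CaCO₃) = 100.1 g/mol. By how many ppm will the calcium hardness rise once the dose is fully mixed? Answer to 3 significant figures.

Moles of Ca²⁺: 36,000 g ÷ 147 g/mol = 244.9 mol.
As CaCO₃: 244.9 mol × 100.1 g/mol = 24,510 g.
Rise: 24,510 g / 795,000 L × 1000 = 30.84 mg/L.

30.8 ppm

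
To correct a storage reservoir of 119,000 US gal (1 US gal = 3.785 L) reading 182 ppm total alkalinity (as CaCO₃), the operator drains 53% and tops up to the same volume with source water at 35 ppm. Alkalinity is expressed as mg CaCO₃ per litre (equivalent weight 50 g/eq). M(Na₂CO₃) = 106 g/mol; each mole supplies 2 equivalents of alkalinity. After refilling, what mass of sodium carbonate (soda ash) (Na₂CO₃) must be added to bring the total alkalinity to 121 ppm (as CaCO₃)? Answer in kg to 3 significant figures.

8.07 kg

Volume: 119,000 US gal × 3.785 L/gal = 450,415 L.
After draining 53% and refilling: 182 × 0.47 + 35 × 0.53 = 104.09 ppm.
Deficit to target: 121 − 104.09 = 16.91 mg/L.
As CaCO₃: 16.91 mg/L × 450,415 L = 7617 g; ÷ 50 g/eq ÷ 2 = 76.17 mol Na₂CO₃.
Mass: 76.17 × 106 = 8074 g.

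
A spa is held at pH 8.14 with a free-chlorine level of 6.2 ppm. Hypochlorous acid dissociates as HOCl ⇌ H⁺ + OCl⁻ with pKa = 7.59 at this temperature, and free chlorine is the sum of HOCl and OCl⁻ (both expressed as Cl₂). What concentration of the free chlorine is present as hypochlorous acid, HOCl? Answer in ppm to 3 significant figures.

1.36 ppm

[OCl⁻]/[HOCl] = 10^(pH − pKa) = 10^(8.14 − 7.59) = 10^0.55 = 3.548.
Fraction as HOCl = 1 / (1 + 3.548) = 0.2199.
HOCl = 0.2199 × 6.2 ppm = 1.363 ppm.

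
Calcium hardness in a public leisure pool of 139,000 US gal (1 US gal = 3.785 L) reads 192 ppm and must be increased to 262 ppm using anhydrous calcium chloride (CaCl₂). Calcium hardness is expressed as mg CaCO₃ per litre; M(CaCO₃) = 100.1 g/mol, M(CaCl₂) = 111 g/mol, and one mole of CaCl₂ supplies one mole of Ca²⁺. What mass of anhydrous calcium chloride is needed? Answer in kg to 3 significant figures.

Volume: 139,000 US gal × 3.785 L/gal = 526,115 L.
Hardness to add: (262 − 192) = 70 mg/L as CaCO₃ × 526,115 L = 36,830 g as CaCO₃.
Moles of Ca²⁺ (1 mol Ca²⁺ ≡ 1 mol CaCO₃): 36,830 / 100.1 g/mol = 367.9 mol.
Mass of CaCl₂: 367.9 × 111 = 40,840 g.

40.8 kg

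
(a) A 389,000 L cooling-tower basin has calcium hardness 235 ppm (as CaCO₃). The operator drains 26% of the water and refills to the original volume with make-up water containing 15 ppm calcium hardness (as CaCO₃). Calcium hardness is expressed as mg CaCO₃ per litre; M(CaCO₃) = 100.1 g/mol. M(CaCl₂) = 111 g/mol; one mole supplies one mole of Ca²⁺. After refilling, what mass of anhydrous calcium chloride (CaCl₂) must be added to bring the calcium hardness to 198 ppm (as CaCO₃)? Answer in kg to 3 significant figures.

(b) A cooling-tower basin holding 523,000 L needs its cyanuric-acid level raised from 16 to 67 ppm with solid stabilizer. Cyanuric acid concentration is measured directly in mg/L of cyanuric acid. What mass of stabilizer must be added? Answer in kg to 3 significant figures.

(a) After draining 26% and refilling: 235 × 0.74 + 15 × 0.26 = 177.8 ppm.
(a) Deficit to target: 198 − 177.8 = 20.2 mg/L.
(a) As CaCO₃: 20.2 mg/L × 389,000 L = 7858 g; ÷ 100.1 = 78.5 mol Ca²⁺.
(a) Mass: 78.5 × 111 = 8713 g.

(b) CYA to add: (67 − 16) = 51 mg/L × 523,000 L = 26,670 g cyanuric acid.

(a) 8.71 kg; (b) 26.7 kg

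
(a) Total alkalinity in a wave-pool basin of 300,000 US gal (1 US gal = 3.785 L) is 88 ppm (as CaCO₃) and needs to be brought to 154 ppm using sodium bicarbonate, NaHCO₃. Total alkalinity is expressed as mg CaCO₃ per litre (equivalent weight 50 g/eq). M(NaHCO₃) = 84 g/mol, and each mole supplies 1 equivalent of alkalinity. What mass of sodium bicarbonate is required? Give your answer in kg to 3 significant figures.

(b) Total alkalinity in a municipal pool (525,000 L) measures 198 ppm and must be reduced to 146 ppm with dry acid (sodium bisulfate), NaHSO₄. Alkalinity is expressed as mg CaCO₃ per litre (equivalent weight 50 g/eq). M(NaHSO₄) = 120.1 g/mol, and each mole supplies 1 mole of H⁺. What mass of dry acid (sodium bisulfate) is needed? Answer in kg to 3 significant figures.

(a) 126 kg; (b) 65.6 kg

(a) Volume: 300,000 US gal × 3.785 L/gal = 1,135,500 L.
(a) Alkalinity to add: (154 − 88) = 66 mg/L as CaCO₃ × 1,135,500 L = 74,940 g as CaCO₃.
(a) Equivalents: 74,940 g ÷ 50 g/eq = 1499 eq.
(a) NaHCO₃ supplies 1 eq per mole → 1499 mol.
(a) Mass: 1499 mol × 84 g/mol = 125,900 g.

(b) Alkalinity to neutralize: (198 − 146) = 52 mg/L as CaCO₃ × 525,000 L = 27,300 g as CaCO₃.
(b) Equivalents of H⁺ required: 27,300 ÷ 50 g/eq = 546 eq = 546 mol NaHSO₄.
(b) Mass of NaHSO₄: 546 × 120.1 = 65,570 g.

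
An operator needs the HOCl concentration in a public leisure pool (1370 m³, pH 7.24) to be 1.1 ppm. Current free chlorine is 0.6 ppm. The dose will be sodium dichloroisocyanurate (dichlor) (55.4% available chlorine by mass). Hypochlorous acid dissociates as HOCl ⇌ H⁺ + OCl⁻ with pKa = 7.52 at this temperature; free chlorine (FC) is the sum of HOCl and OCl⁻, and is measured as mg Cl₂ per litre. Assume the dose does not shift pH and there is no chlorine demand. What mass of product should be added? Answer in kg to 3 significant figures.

Volume: 1370 m³ = 1,370,000 L.
[OCl⁻]/[HOCl] = 10^(pH − pKa) = 10^(7.24 − 7.52) = 0.5248; fraction as HOCl = 1/(1 + 0.5248) = 0.6558.
Free chlorine required for 1.1 ppm HOCl: 1.1 / 0.6558 = 1.677 ppm.
FC to add: 1.677 − 0.6 = 1.077 mg/L as Cl₂.
Cl₂ equivalent: 1.077 mg/L × 1,370,000 L = 1476 g.
Product at 55.4% available Cl: 1476 / 0.554 = 2664 g.

2.66 kg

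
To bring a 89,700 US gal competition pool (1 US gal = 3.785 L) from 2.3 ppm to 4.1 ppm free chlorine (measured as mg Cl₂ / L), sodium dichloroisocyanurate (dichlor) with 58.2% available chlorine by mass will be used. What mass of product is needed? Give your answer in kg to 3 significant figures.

Volume: 89,700 US gal × 3.785 L/gal = 339,514 L.
Chlorine deficit: 4.1 − 2.3 = 1.8 ppm = 1.8 mg/L as Cl₂.
Cl₂ equivalent needed: 1.8 mg/L × 339,514 L = 611,100 mg = 611.1 g.
Product at 58.2% available chlorine: 611.1 / 0.582 = 1050 g.

1.05 kg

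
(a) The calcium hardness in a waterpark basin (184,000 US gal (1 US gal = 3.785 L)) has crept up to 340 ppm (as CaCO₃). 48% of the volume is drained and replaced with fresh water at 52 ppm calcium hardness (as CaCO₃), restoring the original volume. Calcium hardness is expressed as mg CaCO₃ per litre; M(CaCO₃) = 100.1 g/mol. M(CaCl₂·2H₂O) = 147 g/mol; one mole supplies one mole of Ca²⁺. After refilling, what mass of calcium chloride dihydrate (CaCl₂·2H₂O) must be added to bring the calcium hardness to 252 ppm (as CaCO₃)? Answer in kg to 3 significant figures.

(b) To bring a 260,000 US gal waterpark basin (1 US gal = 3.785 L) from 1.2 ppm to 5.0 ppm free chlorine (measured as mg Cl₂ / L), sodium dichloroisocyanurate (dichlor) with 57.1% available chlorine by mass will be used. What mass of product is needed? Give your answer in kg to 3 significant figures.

(a) 51.4 kg; (b) 6.55 kg

(a) Volume: 184,000 US gal × 3.785 L/gal = 696,440 L.
(a) After draining 48% and refilling: 340 × 0.52 + 52 × 0.48 = 201.76 ppm.
(a) Deficit to target: 252 − 201.76 = 50.24 mg/L.
(a) As CaCO₃: 50.24 mg/L × 696,440 L = 34,990 g; ÷ 100.1 = 349.5 mol Ca²⁺.
(a) Mass: 349.5 × 147 = 51,380 g.

(b) Volume: 260,000 US gal × 3.785 L/gal = 984,100 L.
(b) Chlorine deficit: 5.0 − 1.2 = 3.8 ppm = 3.8 mg/L as Cl₂.
(b) Cl₂ equivalent needed: 3.8 mg/L × 984,100 L = 3,740,000 mg = 3740 g.
(b) Product at 57.1% available chlorine: 3740 / 0.571 = 6549 g.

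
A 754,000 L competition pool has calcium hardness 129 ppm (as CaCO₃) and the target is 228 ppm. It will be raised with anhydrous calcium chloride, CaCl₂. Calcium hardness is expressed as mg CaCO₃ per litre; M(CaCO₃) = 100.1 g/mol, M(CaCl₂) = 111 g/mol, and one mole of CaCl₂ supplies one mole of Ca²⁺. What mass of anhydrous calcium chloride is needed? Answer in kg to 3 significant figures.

Hardness to add: (228 − 129) = 99 mg/L as CaCO₃ × 754,000 L = 74,650 g as CaCO₃.
Moles of Ca²⁺ (1 mol Ca²⁺ ≡ 1 mol CaCO₃): 74,650 / 100.1 g/mol = 745.7 mol.
Mass of CaCl₂: 745.7 × 111 = 82,770 g.

82.8 kg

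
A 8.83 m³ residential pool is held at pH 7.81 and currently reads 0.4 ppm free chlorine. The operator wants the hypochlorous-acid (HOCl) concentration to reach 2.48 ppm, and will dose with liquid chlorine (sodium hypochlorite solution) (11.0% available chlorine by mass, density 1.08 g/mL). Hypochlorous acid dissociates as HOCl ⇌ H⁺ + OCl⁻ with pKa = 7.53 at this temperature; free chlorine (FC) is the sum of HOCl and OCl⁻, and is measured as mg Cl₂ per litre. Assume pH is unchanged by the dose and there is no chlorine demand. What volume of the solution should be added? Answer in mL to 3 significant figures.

506 mL

Volume: 8.83 m³ = 8,830 L.
[OCl⁻]/[HOCl] = 10^(pH − pKa) = 10^(7.81 − 7.53) = 1.905; fraction as HOCl = 1/(1 + 1.905) = 0.3442.
Free chlorine required for 2.48 ppm HOCl: 2.48 / 0.3442 = 7.206 ppm.
FC to add: 7.206 − 0.4 = 6.806 mg/L as Cl₂.
Cl₂ equivalent: 6.806 mg/L × 8,830 L = 60.09 g.
Product at 11.0% available Cl: 60.09 / 0.11 = 546.3 g.
Volume: 546.3 g ÷ 1.08 g/mL = 505.8 mL.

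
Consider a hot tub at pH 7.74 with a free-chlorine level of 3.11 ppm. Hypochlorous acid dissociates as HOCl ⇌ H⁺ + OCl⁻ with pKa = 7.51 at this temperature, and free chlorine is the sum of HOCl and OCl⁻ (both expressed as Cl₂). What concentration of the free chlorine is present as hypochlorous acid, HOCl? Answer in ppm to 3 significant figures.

[OCl⁻]/[HOCl] = 10^(pH − pKa) = 10^(7.74 − 7.51) = 10^0.23 = 1.698.
Fraction as HOCl = 1 / (1 + 1.698) = 0.3706.
HOCl = 0.3706 × 3.11 ppm = 1.153 ppm.

1.15 ppm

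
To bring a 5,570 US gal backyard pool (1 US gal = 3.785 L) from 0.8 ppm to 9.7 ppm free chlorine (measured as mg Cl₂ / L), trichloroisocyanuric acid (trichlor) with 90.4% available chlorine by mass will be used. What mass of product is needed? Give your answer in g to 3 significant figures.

Volume: 5,570 US gal × 3.785 L/gal = 21,082 L.
Chlorine deficit: 9.7 − 0.8 = 8.9 ppm = 8.9 mg/L as Cl₂.
Cl₂ equivalent needed: 8.9 mg/L × 21,082 L = 187,600 mg = 187.6 g.
Product at 90.4% available chlorine: 187.6 / 0.904 = 207.6 g.

208 g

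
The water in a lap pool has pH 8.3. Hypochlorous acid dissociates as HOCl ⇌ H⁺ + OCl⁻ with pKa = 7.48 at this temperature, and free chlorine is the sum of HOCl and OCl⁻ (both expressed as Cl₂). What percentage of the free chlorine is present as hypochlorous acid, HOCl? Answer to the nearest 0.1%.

[OCl⁻]/[HOCl] = 10^(pH − pKa) = 10^(8.3 − 7.48) = 10^0.82 = 6.607.
Fraction as HOCl = 1 / (1 + 6.607) = 0.1315.

13.1%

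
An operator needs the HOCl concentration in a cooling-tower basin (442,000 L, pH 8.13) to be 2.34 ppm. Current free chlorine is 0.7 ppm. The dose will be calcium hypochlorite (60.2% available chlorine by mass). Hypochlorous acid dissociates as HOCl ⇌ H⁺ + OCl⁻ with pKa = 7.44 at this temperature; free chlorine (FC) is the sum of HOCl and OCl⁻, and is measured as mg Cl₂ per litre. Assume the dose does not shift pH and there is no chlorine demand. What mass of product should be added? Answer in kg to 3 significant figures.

9.62 kg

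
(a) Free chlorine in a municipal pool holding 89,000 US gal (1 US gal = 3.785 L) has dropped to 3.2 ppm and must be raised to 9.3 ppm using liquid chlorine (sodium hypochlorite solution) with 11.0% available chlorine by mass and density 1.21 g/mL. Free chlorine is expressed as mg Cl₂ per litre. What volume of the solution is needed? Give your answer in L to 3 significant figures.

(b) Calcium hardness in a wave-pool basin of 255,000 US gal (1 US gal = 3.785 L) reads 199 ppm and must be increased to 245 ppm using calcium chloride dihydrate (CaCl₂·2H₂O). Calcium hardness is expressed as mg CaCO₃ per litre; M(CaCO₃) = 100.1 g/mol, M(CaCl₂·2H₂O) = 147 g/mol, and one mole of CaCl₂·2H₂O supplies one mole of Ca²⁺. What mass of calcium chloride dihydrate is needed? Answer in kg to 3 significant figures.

(a) 15.4 L; (b) 65.2 kg

(a) Volume: 89,000 US gal × 3.785 L/gal = 336,865 L.
(a) Chlorine deficit: 9.3 − 3.2 = 6.1 ppm = 6.1 mg/L as Cl₂.
(a) Cl₂ equivalent needed: 6.1 mg/L × 336,865 L = 2,055,000 mg = 2055 g.
(a) Product at 11.0% available chlorine: 2055 / 0.11 = 18,680 g.
(a) Volume at density 1.21 g/mL: 18,680 g ÷ 1.21 g/mL = 15,440 mL.

(b) Volume: 255,000 US gal × 3.785 L/gal = 965,175 L.
(b) Hardness to add: (245 − 199) = 46 mg/L as CaCO₃ × 965,175 L = 44,400 g as CaCO₃.
(b) Moles of Ca²⁺ (1 mol Ca²⁺ ≡ 1 mol CaCO₃): 44,400 / 100.1 g/mol = 443.5 mol.
(b) Mass of CaCl₂·2H₂O: 443.5 × 147 = 65,200 g.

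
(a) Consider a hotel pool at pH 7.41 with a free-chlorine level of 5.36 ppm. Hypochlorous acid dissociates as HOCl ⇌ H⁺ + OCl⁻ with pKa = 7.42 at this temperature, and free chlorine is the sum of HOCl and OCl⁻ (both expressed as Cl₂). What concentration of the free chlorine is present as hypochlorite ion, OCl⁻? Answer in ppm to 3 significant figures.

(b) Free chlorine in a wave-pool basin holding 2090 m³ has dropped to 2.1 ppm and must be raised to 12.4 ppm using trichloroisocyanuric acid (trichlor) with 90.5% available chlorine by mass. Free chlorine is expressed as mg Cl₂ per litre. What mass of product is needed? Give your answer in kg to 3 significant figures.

(a) [OCl⁻]/[HOCl] = 10^(pH − pKa) = 10^(7.41 − 7.42) = 10^-0.01 = 0.9772.
(a) Fraction as HOCl = 1 / (1 + 0.9772) = 0.5058.
(a) OCl⁻ = (1 − 0.5058) × 5.36 ppm = 2.649 ppm.

(b) Volume: 2090 m³ = 2,090,000 L.
(b) Chlorine deficit: 12.4 − 2.1 = 10.3 ppm = 10.3 mg/L as Cl₂.
(b) Cl₂ equivalent needed: 10.3 mg/L × 2,090,000 L = 21,530,000 mg = 21,530 g.
(b) Product at 90.5% available chlorine: 21,530 / 0.905 = 23,790 g.

(a) 2.65 ppm; (b) 23.8 kg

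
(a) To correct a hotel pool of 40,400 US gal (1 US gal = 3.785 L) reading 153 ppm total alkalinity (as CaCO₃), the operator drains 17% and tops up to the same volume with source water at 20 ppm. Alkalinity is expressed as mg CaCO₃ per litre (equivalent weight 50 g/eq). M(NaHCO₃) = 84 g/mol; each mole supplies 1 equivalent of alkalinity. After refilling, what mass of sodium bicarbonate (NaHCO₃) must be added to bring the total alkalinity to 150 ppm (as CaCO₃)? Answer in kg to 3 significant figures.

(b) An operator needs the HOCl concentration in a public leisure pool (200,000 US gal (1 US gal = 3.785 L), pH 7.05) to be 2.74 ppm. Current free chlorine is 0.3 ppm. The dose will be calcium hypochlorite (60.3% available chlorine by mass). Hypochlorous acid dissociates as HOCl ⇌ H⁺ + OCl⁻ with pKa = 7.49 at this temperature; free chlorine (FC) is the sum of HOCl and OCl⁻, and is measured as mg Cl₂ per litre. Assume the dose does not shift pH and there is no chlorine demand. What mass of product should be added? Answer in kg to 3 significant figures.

(a) 5.04 kg; (b) 4.31 kg

(a) Volume: 40,400 US gal × 3.785 L/gal = 152,914 L.
(a) After draining 17% and refilling: 153 × 0.83 + 20 × 0.17 = 130.39 ppm.
(a) Deficit to target: 150 − 130.39 = 19.61 mg/L.
(a) As CaCO₃: 19.61 mg/L × 152,914 L = 2999 g; ÷ 50 g/eq ÷ 1 = 59.97 mol NaHCO₃.
(a) Mass: 59.97 × 84 = 5038 g.

(b) Volume: 200,000 US gal × 3.785 L/gal = 757,000 L.
(b) [OCl⁻]/[HOCl] = 10^(pH − pKa) = 10^(7.05 − 7.49) = 0.3631; fraction as HOCl = 1/(1 + 0.3631) = 0.7336.
(b) Free chlorine required for 2.74 ppm HOCl: 2.74 / 0.7336 = 3.735 ppm.
(b) FC to add: 3.735 − 0.3 = 3.435 mg/L as Cl₂.
(b) Cl₂ equivalent: 3.435 mg/L × 757,000 L = 2600 g.
(b) Product at 60.3% available Cl: 2600 / 0.603 = 4312 g.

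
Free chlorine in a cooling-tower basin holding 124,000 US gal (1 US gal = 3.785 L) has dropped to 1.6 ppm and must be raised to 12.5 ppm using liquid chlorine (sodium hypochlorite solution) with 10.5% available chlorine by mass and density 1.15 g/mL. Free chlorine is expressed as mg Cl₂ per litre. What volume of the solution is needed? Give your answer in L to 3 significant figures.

Volume: 124,000 US gal × 3.785 L/gal = 469,340 L.
Chlorine deficit: 12.5 − 1.6 = 10.9 ppm = 10.9 mg/L as Cl₂.
Cl₂ equivalent needed: 10.9 mg/L × 469,340 L = 5,116,000 mg = 5116 g.
Product at 10.5% available chlorine: 5116 / 0.105 = 48,720 g.
Volume at density 1.15 g/mL: 48,720 g ÷ 1.15 g/mL = 42,370 mL.

42.4 L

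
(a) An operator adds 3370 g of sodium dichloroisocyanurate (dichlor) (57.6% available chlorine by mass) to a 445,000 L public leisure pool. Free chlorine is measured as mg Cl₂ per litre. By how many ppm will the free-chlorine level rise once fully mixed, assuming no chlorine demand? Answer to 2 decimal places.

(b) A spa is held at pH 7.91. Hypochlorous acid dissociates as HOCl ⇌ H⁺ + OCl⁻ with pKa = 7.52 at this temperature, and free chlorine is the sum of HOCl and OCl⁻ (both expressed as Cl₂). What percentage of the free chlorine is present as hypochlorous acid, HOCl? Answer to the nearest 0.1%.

(a) Available chlorine delivered: 3370 g × 0.576 = 1941 g as Cl₂.
(a) Concentration rise: 1941 g / 445,000 L = 4.362 mg/L = 4.36 ppm.

(b) [OCl⁻]/[HOCl] = 10^(pH − pKa) = 10^(7.91 − 7.52) = 10^0.39 = 2.455.
(b) Fraction as HOCl = 1 / (1 + 2.455) = 0.2895.

(a) 4.36 ppm; (b) 28.9%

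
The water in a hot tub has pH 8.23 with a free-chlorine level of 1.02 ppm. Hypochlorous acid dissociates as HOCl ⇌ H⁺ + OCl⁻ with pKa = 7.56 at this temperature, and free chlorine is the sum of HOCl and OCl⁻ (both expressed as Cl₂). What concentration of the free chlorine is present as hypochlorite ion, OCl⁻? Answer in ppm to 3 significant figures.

0.840 ppm

[OCl⁻]/[HOCl] = 10^(pH − pKa) = 10^(8.23 − 7.56) = 10^0.67 = 4.677.
Fraction as HOCl = 1 / (1 + 4.677) = 0.1761.
OCl⁻ = (1 − 0.1761) × 1.02 ppm = 0.8403 ppm.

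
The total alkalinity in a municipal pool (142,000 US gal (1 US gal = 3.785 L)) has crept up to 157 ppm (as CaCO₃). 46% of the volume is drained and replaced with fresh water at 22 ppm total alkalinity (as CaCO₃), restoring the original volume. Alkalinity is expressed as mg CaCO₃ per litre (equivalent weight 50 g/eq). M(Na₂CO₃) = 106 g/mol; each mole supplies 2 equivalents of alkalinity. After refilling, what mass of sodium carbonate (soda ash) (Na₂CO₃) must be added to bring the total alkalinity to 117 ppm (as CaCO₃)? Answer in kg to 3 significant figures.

12.6 kg

Volume: 142,000 US gal × 3.785 L/gal = 537,470 L.
After draining 46% and refilling: 157 × 0.54 + 22 × 0.46 = 94.9 ppm.
Deficit to target: 117 − 94.9 = 22.1 mg/L.
As CaCO₃: 22.1 mg/L × 537,470 L = 11,880 g; ÷ 50 g/eq ÷ 2 = 118.8 mol Na₂CO₃.
Mass: 118.8 × 106 = 12,590 g.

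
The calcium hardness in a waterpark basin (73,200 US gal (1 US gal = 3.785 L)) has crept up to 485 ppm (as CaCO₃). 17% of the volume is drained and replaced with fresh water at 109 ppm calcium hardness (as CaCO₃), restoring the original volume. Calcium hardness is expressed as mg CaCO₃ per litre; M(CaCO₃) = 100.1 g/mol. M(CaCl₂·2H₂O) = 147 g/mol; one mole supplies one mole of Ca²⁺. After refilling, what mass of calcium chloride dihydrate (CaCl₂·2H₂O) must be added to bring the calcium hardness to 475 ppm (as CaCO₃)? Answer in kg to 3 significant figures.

21.9 kg

Volume: 73,200 US gal × 3.785 L/gal = 277,062 L.
After draining 17% and refilling: 485 × 0.83 + 109 × 0.17 = 421.08 ppm.
Deficit to target: 475 − 421.08 = 53.92 mg/L.
As CaCO₃: 53.92 mg/L × 277,062 L = 14,940 g; ÷ 100.1 = 149.2 mol Ca²⁺.
Mass: 149.2 × 147 = 21,940 g.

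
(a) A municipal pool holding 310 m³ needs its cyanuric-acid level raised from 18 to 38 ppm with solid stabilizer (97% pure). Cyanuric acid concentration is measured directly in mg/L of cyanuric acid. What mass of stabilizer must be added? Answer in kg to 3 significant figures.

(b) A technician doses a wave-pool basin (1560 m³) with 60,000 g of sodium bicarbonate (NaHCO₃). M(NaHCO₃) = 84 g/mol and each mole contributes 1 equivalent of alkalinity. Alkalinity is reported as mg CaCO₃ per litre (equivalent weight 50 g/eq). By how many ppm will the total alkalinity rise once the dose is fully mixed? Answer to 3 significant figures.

(a) Volume: 310 m³ = 310,000 L.
(a) CYA to add: (38 − 18) = 20 mg/L × 310,000 L = 6200 g cyanuric acid.
(a) At 97% purity: 6200 / 0.97 = 6392 g product.

(b) Volume: 1560 m³ = 1,560,000 L.
(b) Moles of NaHCO₃: 60,000 g ÷ 84 g/mol = 714.3 mol → 714.3 eq of alkalinity.
(b) As CaCO₃: 714.3 eq × 50 g/eq = 35,710 g.
(b) Rise: 35,710 g / 1,560,000 L × 1000 = 22.89 mg/L.

(a) 6.39 kg; (b) 22.9 ppm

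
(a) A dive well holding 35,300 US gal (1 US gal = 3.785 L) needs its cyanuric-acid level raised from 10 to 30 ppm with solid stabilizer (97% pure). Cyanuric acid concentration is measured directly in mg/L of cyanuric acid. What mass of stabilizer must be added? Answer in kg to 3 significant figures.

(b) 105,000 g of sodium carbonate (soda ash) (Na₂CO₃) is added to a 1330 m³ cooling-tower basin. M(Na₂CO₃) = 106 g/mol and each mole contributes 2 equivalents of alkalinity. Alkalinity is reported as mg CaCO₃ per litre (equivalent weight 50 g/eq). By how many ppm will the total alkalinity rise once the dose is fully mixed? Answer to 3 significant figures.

(a) Volume: 35,300 US gal × 3.785 L/gal = 133,610 L.
(a) CYA to add: (30 − 10) = 20 mg/L × 133,610 L = 2672 g cyanuric acid.
(a) At 97% purity: 2672 / 0.97 = 2755 g product.

(b) Volume: 1330 m³ = 1,330,000 L.
(b) Moles of Na₂CO₃: 105,000 g ÷ 106 g/mol = 990.6 mol → 1981 eq of alkalinity.
(b) As CaCO₃: 1981 eq × 50 g/eq = 99,060 g.
(b) Rise: 99,060 g / 1,330,000 L × 1000 = 74.48 mg/L.

(a) 2.75 kg; (b) 74.5 ppm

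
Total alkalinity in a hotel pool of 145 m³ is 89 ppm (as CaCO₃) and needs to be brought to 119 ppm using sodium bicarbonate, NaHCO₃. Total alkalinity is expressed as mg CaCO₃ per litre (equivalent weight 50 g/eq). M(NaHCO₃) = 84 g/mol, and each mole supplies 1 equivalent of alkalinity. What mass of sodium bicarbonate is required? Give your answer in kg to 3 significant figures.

7.31 kg

Volume: 145 m³ = 145,000 L.
Alkalinity to add: (119 − 89) = 30 mg/L as CaCO₃ × 145,000 L = 4350 g as CaCO₃.
Equivalents: 4350 g ÷ 50 g/eq = 87 eq.
NaHCO₃ supplies 1 eq per mole → 87 mol.
Mass: 87 mol × 84 g/mol = 7308 g.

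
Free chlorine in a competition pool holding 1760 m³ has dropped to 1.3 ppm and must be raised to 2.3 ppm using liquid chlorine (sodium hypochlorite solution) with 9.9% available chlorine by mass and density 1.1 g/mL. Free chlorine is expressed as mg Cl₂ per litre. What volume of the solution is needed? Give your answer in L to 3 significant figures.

16.2 L

Volume: 1760 m³ = 1,760,000 L.
Chlorine deficit: 2.3 − 1.3 = 1 ppm = 1 mg/L as Cl₂.
Cl₂ equivalent needed: 1 mg/L × 1,760,000 L = 1,760,000 mg = 1760 g.
Product at 9.9% available chlorine: 1760 / 0.099 = 17,780 g.
Volume at density 1.1 g/mL: 17,780 g ÷ 1.1 g/mL = 16,160 mL.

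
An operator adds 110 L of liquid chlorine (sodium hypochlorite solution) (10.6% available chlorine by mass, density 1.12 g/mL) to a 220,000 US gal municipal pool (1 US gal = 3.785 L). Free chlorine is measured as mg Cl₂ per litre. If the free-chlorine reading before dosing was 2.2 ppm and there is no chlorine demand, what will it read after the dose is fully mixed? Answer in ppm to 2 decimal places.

17.88 ppm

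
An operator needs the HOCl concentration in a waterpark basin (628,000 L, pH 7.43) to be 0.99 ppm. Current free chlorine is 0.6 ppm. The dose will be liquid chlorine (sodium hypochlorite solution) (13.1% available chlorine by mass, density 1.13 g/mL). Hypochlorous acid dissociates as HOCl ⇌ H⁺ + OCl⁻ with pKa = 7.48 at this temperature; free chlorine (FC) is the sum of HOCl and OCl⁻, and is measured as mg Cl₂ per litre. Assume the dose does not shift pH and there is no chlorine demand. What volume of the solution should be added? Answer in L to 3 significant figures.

5.40 L

[OCl⁻]/[HOCl] = 10^(pH − pKa) = 10^(7.43 − 7.48) = 0.8913; fraction as HOCl = 1/(1 + 0.8913) = 0.5288.
Free chlorine required for 0.99 ppm HOCl: 0.99 / 0.5288 = 1.872 ppm.
FC to add: 1.872 − 0.6 = 1.272 mg/L as Cl₂.
Cl₂ equivalent: 1.272 mg/L × 628,000 L = 799 g.
Product at 13.1% available Cl: 799 / 0.131 = 6099 g.
Volume: 6099 g ÷ 1.13 g/mL = 5398 mL.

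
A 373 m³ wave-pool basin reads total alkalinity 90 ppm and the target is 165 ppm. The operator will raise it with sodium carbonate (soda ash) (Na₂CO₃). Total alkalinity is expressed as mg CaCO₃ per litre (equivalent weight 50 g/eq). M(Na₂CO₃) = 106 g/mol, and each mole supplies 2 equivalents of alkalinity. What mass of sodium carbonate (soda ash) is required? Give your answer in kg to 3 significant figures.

29.7 kg

Volume: 373 m³ = 373,000 L.
Alkalinity to add: (165 − 90) = 75 mg/L as CaCO₃ × 373,000 L = 27,980 g as CaCO₃.
Equivalents: 27,980 g ÷ 50 g/eq = 559.5 eq.
Each mole of Na₂CO₃ supplies 2 eq, so 559.5 / 2 = 279.8 mol.
Mass: 279.8 mol × 106 g/mol = 29,650 g.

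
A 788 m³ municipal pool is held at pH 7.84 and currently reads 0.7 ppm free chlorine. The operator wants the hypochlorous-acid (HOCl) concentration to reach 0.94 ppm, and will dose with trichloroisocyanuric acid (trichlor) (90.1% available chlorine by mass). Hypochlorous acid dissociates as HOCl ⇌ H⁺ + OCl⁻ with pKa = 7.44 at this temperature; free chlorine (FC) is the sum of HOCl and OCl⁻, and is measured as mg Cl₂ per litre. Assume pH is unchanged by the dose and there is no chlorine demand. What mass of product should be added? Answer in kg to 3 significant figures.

2.27 kg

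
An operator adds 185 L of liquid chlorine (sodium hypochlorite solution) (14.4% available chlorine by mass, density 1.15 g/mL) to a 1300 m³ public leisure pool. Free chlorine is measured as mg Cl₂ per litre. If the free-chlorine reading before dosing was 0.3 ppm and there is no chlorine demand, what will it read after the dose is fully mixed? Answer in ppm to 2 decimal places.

Volume: 1300 m³ = 1,300,000 L.
Mass of solution: 185 L × 1000 mL/L × 1.15 g/mL = 212,700 g.
Available chlorine delivered: 212,700 g × 0.144 = 30,640 g as Cl₂.
Concentration rise: 30,640 g / 1,300,000 L = 23.57 mg/L = 23.57 ppm.
Final FC: 0.3 + 23.57 = 23.87 ppm.

23.87 ppm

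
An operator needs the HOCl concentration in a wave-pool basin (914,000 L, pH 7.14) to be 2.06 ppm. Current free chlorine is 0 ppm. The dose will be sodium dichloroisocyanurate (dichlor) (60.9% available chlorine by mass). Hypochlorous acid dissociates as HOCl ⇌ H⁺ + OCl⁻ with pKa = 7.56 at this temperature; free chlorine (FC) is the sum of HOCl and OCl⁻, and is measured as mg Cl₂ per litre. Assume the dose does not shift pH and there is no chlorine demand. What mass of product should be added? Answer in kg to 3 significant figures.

4.27 kg

[OCl⁻]/[HOCl] = 10^(pH − pKa) = 10^(7.14 − 7.56) = 0.3802; fraction as HOCl = 1/(1 + 0.3802) = 0.7245.
Free chlorine required for 2.06 ppm HOCl: 2.06 / 0.7245 = 2.843 ppm.
FC to add: 2.843 − 0 = 2.843 mg/L as Cl₂.
Cl₂ equivalent: 2.843 mg/L × 914,000 L = 2599 g.
Product at 60.9% available Cl: 2599 / 0.609 = 4267 g.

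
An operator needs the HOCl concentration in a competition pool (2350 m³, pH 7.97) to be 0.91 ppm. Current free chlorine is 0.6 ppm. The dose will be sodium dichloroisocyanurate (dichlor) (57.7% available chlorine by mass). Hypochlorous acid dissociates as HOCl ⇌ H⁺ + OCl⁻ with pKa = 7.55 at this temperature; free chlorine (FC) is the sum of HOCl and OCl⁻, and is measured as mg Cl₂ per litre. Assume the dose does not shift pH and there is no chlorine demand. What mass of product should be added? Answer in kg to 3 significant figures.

11.0 kg

Volume: 2350 m³ = 2,350,000 L.
[OCl⁻]/[HOCl] = 10^(pH − pKa) = 10^(7.97 − 7.55) = 2.63; fraction as HOCl = 1/(1 + 2.63) = 0.2755.
Free chlorine required for 0.91 ppm HOCl: 0.91 / 0.2755 = 3.304 ppm.
FC to add: 3.304 − 0.6 = 2.704 mg/L as Cl₂.
Cl₂ equivalent: 2.704 mg/L × 2,350,000 L = 6353 g.
Product at 57.7% available Cl: 6353 / 0.577 = 11,010 g.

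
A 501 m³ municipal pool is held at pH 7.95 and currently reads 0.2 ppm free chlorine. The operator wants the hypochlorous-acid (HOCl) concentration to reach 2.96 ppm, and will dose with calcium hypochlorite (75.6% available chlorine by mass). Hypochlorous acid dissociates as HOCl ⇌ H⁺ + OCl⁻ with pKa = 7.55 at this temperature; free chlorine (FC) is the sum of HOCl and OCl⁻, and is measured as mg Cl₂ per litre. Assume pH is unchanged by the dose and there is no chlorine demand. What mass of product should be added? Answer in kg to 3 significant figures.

Volume: 501 m³ = 501,000 L.
[OCl⁻]/[HOCl] = 10^(pH − pKa) = 10^(7.95 − 7.55) = 2.512; fraction as HOCl = 1/(1 + 2.512) = 0.2847.
Free chlorine required for 2.96 ppm HOCl: 2.96 / 0.2847 = 10.4 ppm.
FC to add: 10.4 − 0.2 = 10.2 mg/L as Cl₂.
Cl₂ equivalent: 10.2 mg/L × 501,000 L = 5108 g.
Product at 75.6% available Cl: 5108 / 0.756 = 6756 g.

6.76 kg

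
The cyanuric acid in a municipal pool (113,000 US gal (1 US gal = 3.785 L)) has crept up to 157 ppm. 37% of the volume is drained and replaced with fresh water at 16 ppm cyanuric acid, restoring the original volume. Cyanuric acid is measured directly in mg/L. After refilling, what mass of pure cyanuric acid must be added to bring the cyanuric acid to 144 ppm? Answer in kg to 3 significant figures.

16.8 kg

Volume: 113,000 US gal × 3.785 L/gal = 427,705 L.
After draining 37% and refilling: 157 × 0.63 + 16 × 0.37 = 104.83 ppm.
Deficit to target: 144 − 104.83 = 39.17 mg/L.
Mass: 39.17 mg/L × 427,705 L = 16,750 g cyanuric acid.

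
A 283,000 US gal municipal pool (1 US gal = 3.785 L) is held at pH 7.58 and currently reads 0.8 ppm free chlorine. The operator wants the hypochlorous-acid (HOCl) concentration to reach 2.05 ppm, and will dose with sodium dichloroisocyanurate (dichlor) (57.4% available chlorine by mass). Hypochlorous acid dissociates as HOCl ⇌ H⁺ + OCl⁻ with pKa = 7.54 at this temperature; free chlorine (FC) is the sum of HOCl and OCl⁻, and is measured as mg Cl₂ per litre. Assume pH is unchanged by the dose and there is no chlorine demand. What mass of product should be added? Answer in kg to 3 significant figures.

6.53 kg

Volume: 283,000 US gal × 3.785 L/gal = 1,071,155 L.
[OCl⁻]/[HOCl] = 10^(pH − pKa) = 10^(7.58 − 7.54) = 1.096; fraction as HOCl = 1/(1 + 1.096) = 0.477.
Free chlorine required for 2.05 ppm HOCl: 2.05 / 0.477 = 4.298 ppm.
FC to add: 4.298 − 0.8 = 3.498 mg/L as Cl₂.
Cl₂ equivalent: 3.498 mg/L × 1,071,155 L = 3747 g.
Product at 57.4% available Cl: 3747 / 0.574 = 6527 g.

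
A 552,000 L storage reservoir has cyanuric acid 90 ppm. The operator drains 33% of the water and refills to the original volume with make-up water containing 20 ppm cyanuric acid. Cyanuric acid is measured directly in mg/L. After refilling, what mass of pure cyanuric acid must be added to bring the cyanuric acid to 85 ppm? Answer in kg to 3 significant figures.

9.99 kg

After draining 33% and refilling: 90 × 0.67 + 20 × 0.33 = 66.9 ppm.
Deficit to target: 85 − 66.9 = 18.1 mg/L.
Mass: 18.1 mg/L × 552,000 L = 9991 g cyanuric acid.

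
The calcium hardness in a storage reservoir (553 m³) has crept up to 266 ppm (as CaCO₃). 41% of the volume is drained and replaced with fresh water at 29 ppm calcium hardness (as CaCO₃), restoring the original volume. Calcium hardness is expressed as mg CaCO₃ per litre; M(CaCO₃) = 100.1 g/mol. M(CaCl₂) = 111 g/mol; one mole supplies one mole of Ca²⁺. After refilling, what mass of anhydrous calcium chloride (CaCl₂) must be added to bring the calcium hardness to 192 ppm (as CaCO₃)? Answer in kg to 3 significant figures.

14.2 kg

Volume: 553 m³ = 553,000 L.
After draining 41% and refilling: 266 × 0.59 + 29 × 0.41 = 168.83 ppm.
Deficit to target: 192 − 168.83 = 23.17 mg/L.
As CaCO₃: 23.17 mg/L × 553,000 L = 12,810 g; ÷ 100.1 = 128 mol Ca²⁺.
Mass: 128 × 111 = 14,210 g.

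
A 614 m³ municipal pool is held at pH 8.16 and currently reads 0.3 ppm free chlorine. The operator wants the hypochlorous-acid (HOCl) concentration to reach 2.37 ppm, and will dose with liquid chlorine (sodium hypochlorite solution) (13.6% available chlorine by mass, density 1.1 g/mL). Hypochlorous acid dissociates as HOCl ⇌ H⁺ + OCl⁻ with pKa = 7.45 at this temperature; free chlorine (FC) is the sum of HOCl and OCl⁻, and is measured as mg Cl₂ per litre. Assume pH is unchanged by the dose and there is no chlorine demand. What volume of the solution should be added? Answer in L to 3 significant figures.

Volume: 614 m³ = 614,000 L.
[OCl⁻]/[HOCl] = 10^(pH − pKa) = 10^(8.16 − 7.45) = 5.129; fraction as HOCl = 1/(1 + 5.129) = 0.1632.
Free chlorine required for 2.37 ppm HOCl: 2.37 / 0.1632 = 14.52 ppm.
FC to add: 14.52 − 0.3 = 14.22 mg/L as Cl₂.
Cl₂ equivalent: 14.22 mg/L × 614,000 L = 8734 g.
Product at 13.6% available Cl: 8734 / 0.136 = 64,220 g.
Volume: 64,220 g ÷ 1.1 g/mL = 58,380 mL.

58.4 L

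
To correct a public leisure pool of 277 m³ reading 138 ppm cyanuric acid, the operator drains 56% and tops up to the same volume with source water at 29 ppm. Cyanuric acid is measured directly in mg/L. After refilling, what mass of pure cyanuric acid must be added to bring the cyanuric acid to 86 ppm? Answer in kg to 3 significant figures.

Volume: 277 m³ = 277,000 L.
After draining 56% and refilling: 138 × 0.44 + 29 × 0.56 = 76.96 ppm.
Deficit to target: 86 − 76.96 = 9.04 mg/L.
Mass: 9.04 mg/L × 277,000 L = 2504 g cyanuric acid.

2.50 kg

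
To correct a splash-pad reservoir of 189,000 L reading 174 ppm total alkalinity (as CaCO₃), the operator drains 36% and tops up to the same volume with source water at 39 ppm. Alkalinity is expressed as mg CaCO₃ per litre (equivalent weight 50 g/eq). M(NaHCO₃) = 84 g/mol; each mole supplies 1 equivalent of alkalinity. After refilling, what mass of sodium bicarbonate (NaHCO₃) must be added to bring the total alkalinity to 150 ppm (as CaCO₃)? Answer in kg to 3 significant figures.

After draining 36% and refilling: 174 × 0.64 + 39 × 0.36 = 125.4 ppm.
Deficit to target: 150 − 125.4 = 24.6 mg/L.
As CaCO₃: 24.6 mg/L × 189,000 L = 4649 g; ÷ 50 g/eq ÷ 1 = 92.99 mol NaHCO₃.
Mass: 92.99 × 84 = 7811 g.

7.81 kg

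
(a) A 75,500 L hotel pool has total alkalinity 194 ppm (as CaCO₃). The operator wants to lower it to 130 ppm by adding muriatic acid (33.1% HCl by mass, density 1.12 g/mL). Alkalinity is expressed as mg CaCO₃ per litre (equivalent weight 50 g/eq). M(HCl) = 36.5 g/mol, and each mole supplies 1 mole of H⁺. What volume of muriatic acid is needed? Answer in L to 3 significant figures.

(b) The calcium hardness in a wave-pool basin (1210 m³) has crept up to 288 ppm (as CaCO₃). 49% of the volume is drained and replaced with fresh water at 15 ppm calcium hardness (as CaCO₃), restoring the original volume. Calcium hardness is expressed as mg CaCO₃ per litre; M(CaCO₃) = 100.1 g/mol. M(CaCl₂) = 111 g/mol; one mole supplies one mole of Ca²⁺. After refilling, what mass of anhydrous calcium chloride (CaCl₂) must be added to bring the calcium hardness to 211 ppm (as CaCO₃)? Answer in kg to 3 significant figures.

(a) Alkalinity to neutralize: (194 − 130) = 64 mg/L as CaCO₃ × 75,500 L = 4832 g as CaCO₃.
(a) Equivalents of H⁺ required: 4832 ÷ 50 g/eq = 96.64 eq = 96.64 mol HCl.
(a) Mass of HCl: 96.64 × 36.5 = 3527 g.
(a) Mass of 33.1% solution: 3527 / 0.331 = 10,660 g.
(a) Volume: 10,660 g ÷ 1.12 g/mL = 9515 mL.

(b) Volume: 1210 m³ = 1,210,000 L.
(b) After draining 49% and refilling: 288 × 0.51 + 15 × 0.49 = 154.23 ppm.
(b) Deficit to target: 211 − 154.23 = 56.77 mg/L.
(b) As CaCO₃: 56.77 mg/L × 1,210,000 L = 68,690 g; ÷ 100.1 = 686.2 mol Ca²⁺.
(b) Mass: 686.2 × 111 = 76,170 g.

(a) 9.51 L; (b) 76.2 kg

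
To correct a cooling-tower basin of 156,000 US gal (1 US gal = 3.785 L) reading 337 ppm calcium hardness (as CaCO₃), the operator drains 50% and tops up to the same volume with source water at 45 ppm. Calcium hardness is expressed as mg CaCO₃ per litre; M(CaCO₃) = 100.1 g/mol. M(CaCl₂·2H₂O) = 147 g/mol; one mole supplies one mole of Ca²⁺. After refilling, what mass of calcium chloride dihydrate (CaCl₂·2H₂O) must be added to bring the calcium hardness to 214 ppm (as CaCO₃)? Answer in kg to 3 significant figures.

Volume: 156,000 US gal × 3.785 L/gal = 590,460 L.
After draining 50% and refilling: 337 × 0.50 + 45 × 0.50 = 191 ppm.
Deficit to target: 214 − 191 = 23 mg/L.
As CaCO₃: 23 mg/L × 590,460 L = 13,580 g; ÷ 100.1 = 135.7 mol Ca²⁺.
Mass: 135.7 × 147 = 19,940 g.

19.9 kg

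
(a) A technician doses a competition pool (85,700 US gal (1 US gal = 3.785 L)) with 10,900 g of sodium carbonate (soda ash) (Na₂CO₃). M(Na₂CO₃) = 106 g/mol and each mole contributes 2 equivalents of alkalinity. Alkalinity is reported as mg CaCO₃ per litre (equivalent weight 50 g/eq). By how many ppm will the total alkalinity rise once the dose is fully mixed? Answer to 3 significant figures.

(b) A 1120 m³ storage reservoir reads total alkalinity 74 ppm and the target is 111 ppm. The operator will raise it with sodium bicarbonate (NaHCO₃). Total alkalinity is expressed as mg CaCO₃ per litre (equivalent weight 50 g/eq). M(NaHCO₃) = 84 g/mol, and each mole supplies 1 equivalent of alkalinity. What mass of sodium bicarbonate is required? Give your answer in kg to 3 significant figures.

(a) Volume: 85,700 US gal × 3.785 L/gal = 324,374 L.
(a) Moles of Na₂CO₃: 10,900 g ÷ 106 g/mol = 102.8 mol → 205.7 eq of alkalinity.
(a) As CaCO₃: 205.7 eq × 50 g/eq = 10,280 g.
(a) Rise: 10,280 g / 324,374 L × 1000 = 31.7 mg/L.

(b) Volume: 1120 m³ = 1,120,000 L.
(b) Alkalinity to add: (111 − 74) = 37 mg/L as CaCO₃ × 1,120,000 L = 41,440 g as CaCO₃.
(b) Equivalents: 41,440 g ÷ 50 g/eq = 828.8 eq.
(b) NaHCO₃ supplies 1 eq per mole → 828.8 mol.
(b) Mass: 828.8 mol × 84 g/mol = 69,620 g.

(a) 31.7 ppm; (b) 69.6 kg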